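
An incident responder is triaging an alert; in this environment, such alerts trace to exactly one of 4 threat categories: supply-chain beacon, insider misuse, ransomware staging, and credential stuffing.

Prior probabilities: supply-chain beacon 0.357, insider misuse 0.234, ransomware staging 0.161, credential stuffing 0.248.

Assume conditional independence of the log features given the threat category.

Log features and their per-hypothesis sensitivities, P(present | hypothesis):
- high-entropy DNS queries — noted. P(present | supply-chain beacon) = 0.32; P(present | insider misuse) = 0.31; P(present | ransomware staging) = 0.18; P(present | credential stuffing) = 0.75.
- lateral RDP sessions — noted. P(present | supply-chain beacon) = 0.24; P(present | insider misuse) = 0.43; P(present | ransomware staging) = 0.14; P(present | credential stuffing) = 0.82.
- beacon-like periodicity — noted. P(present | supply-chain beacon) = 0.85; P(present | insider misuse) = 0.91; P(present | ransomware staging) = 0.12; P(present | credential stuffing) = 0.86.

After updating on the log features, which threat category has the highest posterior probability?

By Bayes' rule with conditional independence, the unnormalized weight for each hypothesis is prior × ∏ likelihoods:
  supply-chain beacon: 0.357 × 0.32 × 0.24 × 0.85 = 0.023305
  insider misuse: 0.234 × 0.31 × 0.43 × 0.91 = 0.028385
  ransomware staging: 0.161 × 0.18 × 0.14 × 0.12 = 0.00048686
  credential stuffing: 0.248 × 0.75 × 0.82 × 0.86 = 0.13117
Normalizing constant Z = 0.023305 + 0.028385 + 0.00048686 + 0.13117 = 0.18334.
P(supply-chain beacon | evidence) ≈ 0.023305 / 0.18334 ≈ 0.127
P(insider misuse | evidence) ≈ 0.028385 / 0.18334 ≈ 0.155
P(ransomware staging | evidence) ≈ 0.00048686 / 0.18334 ≈ 0.003
P(credential stuffing | evidence) ≈ 0.13117 / 0.18334 ≈ 0.715
The largest is 0.715, so credential stuffing is most probable.

credential stuffing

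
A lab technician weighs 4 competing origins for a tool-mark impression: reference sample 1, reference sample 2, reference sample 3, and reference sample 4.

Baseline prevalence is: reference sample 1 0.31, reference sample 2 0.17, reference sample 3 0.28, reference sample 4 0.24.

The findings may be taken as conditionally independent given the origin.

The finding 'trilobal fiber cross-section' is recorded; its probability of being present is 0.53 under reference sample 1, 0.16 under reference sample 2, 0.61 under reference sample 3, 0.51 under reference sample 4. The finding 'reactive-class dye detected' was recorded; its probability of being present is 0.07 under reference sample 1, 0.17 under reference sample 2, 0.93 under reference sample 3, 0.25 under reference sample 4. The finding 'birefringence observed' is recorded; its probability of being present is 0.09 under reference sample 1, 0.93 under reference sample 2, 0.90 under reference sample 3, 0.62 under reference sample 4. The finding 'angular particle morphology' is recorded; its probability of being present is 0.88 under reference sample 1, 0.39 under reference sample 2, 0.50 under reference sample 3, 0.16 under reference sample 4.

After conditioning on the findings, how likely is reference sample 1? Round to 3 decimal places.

By Bayes' rule with conditional independence, the unnormalized weight for each hypothesis is prior × ∏ likelihoods:
  reference sample 1: 0.31 × 0.53 × 0.07 × 0.09 × 0.88 = 0.00091088
  reference sample 2: 0.17 × 0.16 × 0.17 × 0.93 × 0.39 = 0.0016771
  reference sample 3: 0.28 × 0.61 × 0.93 × 0.90 × 0.50 = 0.07148
  reference sample 4: 0.24 × 0.51 × 0.25 × 0.62 × 0.16 = 0.0030355
Marginal likelihood of the evidence = 0.077103.
P(reference sample 1 | evidence) = 0.00091088 / 0.077103 ≈ 0.012.

0.012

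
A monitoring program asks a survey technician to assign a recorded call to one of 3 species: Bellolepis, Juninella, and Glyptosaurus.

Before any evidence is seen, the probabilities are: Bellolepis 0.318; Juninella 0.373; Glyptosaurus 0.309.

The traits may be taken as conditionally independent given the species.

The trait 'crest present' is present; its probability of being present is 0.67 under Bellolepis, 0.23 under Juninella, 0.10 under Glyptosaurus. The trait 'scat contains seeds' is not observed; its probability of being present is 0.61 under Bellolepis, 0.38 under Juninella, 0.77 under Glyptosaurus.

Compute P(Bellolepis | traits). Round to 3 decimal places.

For each hypothesis, the unnormalized posterior weight is prior × product of the trait likelihoods (using 1 − P(present | H) for each absent trait):
  Bellolepis: 0.318 × 0.67 × (1 − 0.61) = 0.083093
  Juninella: 0.373 × 0.23 × (1 − 0.38) = 0.05319
  Glyptosaurus: 0.309 × 0.10 × (1 − 0.77) = 0.007107
Normalizing constant Z = 0.083093 + 0.05319 + 0.007107 = 0.14339.
P(Bellolepis | evidence) = 0.083093 / 0.14339 ≈ 0.579.

0.579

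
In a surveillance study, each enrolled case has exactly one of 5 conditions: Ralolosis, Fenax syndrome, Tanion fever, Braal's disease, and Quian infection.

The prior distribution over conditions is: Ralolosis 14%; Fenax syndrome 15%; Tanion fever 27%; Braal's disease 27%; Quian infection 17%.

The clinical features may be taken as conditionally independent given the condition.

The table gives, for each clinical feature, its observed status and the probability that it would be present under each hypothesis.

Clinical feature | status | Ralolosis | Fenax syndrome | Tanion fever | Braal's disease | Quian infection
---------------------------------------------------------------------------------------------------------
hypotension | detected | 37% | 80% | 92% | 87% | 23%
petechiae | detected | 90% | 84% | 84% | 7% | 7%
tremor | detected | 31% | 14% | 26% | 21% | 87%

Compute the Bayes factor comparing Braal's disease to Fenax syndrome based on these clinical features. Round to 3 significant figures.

Take the product of per-clinical feature likelihoods under each hypothesis, then divide.
  Braal's disease: 0.87 × 0.07 × 0.21 = 0.012789
  Fenax syndrome: 0.80 × 0.84 × 0.14 = 0.09408
Bayes factor = 0.012789 / 0.09408 ≈ 0.136

0.136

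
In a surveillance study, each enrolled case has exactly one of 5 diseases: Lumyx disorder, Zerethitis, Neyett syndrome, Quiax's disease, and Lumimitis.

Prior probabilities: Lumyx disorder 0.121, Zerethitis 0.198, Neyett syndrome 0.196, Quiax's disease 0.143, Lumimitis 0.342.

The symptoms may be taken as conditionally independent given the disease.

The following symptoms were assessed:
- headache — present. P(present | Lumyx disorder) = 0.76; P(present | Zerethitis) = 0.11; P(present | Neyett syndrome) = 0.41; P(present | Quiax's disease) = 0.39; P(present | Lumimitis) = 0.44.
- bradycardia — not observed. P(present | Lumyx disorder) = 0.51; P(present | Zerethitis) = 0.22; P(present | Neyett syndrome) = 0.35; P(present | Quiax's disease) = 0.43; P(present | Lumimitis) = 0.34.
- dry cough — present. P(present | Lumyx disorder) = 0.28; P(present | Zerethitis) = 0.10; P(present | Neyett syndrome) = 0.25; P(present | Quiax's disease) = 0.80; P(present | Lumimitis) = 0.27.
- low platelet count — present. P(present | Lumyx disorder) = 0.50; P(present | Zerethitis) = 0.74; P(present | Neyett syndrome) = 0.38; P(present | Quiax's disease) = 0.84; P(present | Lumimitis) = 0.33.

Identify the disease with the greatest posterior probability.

Multiply each prior by the joint likelihood of the symptom pattern (using 1 − P(present | H) for each absent symptom):
  Lumyx disorder: 0.121 × 0.76 × (1 − 0.51) × 0.28 × 0.50 = 0.0063085
  Zerethitis: 0.198 × 0.11 × (1 − 0.22) × 0.10 × 0.74 = 0.0012571
  Neyett syndrome: 0.196 × 0.41 × (1 − 0.35) × 0.25 × 0.38 = 0.0049622
  Quiax's disease: 0.143 × 0.39 × (1 − 0.43) × 0.80 × 0.84 = 0.021362
  Lumimitis: 0.342 × 0.44 × (1 − 0.34) × 0.27 × 0.33 = 0.0088491
Marginal likelihood of the evidence = 0.042739.
P(Lumyx disorder | evidence) ≈ 0.0063085 / 0.042739 ≈ 0.148
P(Zerethitis | evidence) ≈ 0.0012571 / 0.042739 ≈ 0.029
P(Neyett syndrome | evidence) ≈ 0.0049622 / 0.042739 ≈ 0.116
P(Quiax's disease | evidence) ≈ 0.021362 / 0.042739 ≈ 0.500
P(Lumimitis | evidence) ≈ 0.0088491 / 0.042739 ≈ 0.207
The largest is 0.500, so Quiax's disease is most probable.

Quiax's disease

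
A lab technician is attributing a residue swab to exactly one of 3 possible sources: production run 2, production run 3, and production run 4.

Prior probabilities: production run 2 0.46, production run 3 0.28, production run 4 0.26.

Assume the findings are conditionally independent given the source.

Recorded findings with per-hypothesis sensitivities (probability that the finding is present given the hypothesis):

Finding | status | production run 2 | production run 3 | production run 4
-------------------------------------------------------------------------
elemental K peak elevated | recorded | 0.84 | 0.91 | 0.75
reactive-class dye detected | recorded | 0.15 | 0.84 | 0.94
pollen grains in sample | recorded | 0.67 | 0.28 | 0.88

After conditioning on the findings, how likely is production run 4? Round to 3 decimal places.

0.620

For each hypothesis, the unnormalized posterior weight is prior × product of the finding likelihoods:
  production run 2: 0.46 × 0.84 × 0.15 × 0.67 = 0.038833
  production run 3: 0.28 × 0.91 × 0.84 × 0.28 = 0.059929
  production run 4: 0.26 × 0.75 × 0.94 × 0.88 = 0.1613
Marginal likelihood of the evidence = 0.26007.
P(production run 4 | evidence) = 0.1613 / 0.26007 ≈ 0.620.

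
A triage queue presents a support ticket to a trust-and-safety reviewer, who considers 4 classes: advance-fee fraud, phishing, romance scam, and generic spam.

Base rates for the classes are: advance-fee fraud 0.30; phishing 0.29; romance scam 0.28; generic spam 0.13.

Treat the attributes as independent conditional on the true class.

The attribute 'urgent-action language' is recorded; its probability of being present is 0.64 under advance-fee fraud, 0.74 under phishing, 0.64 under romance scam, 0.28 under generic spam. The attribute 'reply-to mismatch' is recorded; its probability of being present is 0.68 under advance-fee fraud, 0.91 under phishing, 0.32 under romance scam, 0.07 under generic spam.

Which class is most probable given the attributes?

phishing

For each hypothesis, the unnormalized posterior weight is prior × product of the attribute likelihoods:
  advance-fee fraud: 0.30 × 0.64 × 0.68 = 0.13056
  phishing: 0.29 × 0.74 × 0.91 = 0.19529
  romance scam: 0.28 × 0.64 × 0.32 = 0.057344
  generic spam: 0.13 × 0.28 × 0.07 = 0.002548
Marginal likelihood of the evidence = 0.38574.
P(advance-fee fraud | evidence) ≈ 0.13056 / 0.38574 ≈ 0.338
P(phishing | evidence) ≈ 0.19529 / 0.38574 ≈ 0.506
P(romance scam | evidence) ≈ 0.057344 / 0.38574 ≈ 0.149
P(generic spam | evidence) ≈ 0.002548 / 0.38574 ≈ 0.007
The largest is 0.506, so phishing is most probable.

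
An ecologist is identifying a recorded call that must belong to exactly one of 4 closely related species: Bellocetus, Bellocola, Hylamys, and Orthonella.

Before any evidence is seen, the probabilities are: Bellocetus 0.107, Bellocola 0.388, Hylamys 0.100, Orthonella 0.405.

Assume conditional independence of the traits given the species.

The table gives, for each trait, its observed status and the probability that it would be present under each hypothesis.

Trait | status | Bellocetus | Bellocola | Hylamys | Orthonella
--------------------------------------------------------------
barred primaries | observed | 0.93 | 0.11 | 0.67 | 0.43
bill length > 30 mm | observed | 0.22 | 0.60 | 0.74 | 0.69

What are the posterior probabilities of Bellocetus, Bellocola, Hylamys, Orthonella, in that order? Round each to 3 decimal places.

0.101, 0.118, 0.228, 0.553

Multiply each prior by the joint likelihood of the trait pattern:
  Bellocetus: 0.107 × 0.93 × 0.22 = 0.021892
  Bellocola: 0.388 × 0.11 × 0.60 = 0.025608
  Hylamys: 0.100 × 0.67 × 0.74 = 0.04958
  Orthonella: 0.405 × 0.43 × 0.69 = 0.12016
Normalizing constant Z = 0.021892 + 0.025608 + 0.04958 + 0.12016 = 0.21724.
P(Bellocetus | evidence) = 0.021892 / 0.21724 ≈ 0.101
P(Bellocola | evidence) = 0.025608 / 0.21724 ≈ 0.118
P(Hylamys | evidence) = 0.04958 / 0.21724 ≈ 0.228
P(Orthonella | evidence) = 0.12016 / 0.21724 ≈ 0.553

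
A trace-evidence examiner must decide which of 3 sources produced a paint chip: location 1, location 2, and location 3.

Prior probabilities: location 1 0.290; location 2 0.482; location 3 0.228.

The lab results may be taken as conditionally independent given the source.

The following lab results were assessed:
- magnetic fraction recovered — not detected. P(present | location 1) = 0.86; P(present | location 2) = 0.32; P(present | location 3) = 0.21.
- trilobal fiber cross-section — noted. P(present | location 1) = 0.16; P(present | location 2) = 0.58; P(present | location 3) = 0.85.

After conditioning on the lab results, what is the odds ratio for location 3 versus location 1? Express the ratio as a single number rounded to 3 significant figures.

23.6

Posterior odds equal prior odds times the likelihood ratio; only the two competing hypotheses matter (using 1 − P(present | H) for each absent lab result).
  location 3: 0.228 × (1 − 0.21) × 0.85 = 0.1531
  location 1: 0.290 × (1 − 0.86) × 0.16 = 0.006496
Posterior odds = 0.1531 / 0.006496 ≈ 23.6.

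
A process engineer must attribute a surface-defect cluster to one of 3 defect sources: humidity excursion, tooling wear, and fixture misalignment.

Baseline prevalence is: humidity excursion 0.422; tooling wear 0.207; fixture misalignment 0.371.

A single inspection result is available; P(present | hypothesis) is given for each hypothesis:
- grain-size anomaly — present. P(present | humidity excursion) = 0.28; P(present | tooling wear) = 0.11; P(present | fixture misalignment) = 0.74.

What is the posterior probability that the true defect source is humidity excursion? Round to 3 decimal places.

For each hypothesis, the unnormalized posterior weight is prior × likelihood:
  humidity excursion: 0.422 × 0.28 = 0.11816
  tooling wear: 0.207 × 0.11 = 0.02277
  fixture misalignment: 0.371 × 0.74 = 0.27454
Marginal likelihood of the evidence = 0.41547.
P(humidity excursion | evidence) = 0.11816 / 0.41547 ≈ 0.284.

0.284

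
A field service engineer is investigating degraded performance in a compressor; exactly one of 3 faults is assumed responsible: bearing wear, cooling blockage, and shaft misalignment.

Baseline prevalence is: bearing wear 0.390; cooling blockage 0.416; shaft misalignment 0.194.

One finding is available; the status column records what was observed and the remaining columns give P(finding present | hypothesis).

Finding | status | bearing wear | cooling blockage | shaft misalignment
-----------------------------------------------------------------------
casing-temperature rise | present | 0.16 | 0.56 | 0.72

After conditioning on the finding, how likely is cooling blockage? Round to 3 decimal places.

0.535

By Bayes' rule, the unnormalized weight for each hypothesis is prior × likelihood:
  bearing wear: 0.390 × 0.16 = 0.0624
  cooling blockage: 0.416 × 0.56 = 0.23296
  shaft misalignment: 0.194 × 0.72 = 0.13968
Marginal likelihood of the evidence = 0.43504.
P(cooling blockage | evidence) = 0.23296 / 0.43504 ≈ 0.535.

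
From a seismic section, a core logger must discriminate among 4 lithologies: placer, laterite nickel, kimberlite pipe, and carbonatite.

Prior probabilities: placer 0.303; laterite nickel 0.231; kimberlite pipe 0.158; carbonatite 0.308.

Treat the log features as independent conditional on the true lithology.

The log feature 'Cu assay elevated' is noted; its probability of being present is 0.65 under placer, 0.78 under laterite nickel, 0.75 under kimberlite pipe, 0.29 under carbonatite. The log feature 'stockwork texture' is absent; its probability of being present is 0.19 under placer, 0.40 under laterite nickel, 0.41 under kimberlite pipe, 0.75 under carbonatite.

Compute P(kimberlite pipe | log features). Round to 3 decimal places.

0.194

Multiply each prior by the joint likelihood of the log feature pattern (using 1 − P(present | H) for each absent log feature):
  placer: 0.303 × 0.65 × (1 − 0.19) = 0.15953
  laterite nickel: 0.231 × 0.78 × (1 − 0.40) = 0.10811
  kimberlite pipe: 0.158 × 0.75 × (1 − 0.41) = 0.069915
  carbonatite: 0.308 × 0.29 × (1 − 0.75) = 0.02233
Normalizing constant Z = 0.15953 + 0.10811 + 0.069915 + 0.02233 = 0.35988.
P(kimberlite pipe | evidence) = 0.069915 / 0.35988 ≈ 0.194.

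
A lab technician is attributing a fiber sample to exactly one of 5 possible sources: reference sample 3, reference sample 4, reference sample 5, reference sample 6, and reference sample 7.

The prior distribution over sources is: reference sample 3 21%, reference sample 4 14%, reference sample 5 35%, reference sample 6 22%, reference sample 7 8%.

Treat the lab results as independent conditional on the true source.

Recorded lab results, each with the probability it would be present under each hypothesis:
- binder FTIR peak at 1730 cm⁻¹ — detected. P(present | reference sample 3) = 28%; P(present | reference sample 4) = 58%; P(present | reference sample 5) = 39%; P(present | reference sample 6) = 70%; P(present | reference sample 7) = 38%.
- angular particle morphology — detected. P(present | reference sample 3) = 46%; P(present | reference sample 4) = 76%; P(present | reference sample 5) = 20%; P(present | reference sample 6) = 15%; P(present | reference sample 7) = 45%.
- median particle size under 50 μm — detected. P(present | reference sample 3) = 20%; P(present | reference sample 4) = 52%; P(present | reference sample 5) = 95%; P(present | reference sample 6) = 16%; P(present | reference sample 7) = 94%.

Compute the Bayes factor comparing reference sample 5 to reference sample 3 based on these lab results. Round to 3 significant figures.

The Bayes factor is the ratio of the joint likelihoods of the lab result pattern under the two hypotheses.
  reference sample 5: 0.39 × 0.20 × 0.95 = 0.0741
  reference sample 3: 0.28 × 0.46 × 0.20 = 0.02576
Bayes factor = 0.0741 / 0.02576 ≈ 2.88

2.88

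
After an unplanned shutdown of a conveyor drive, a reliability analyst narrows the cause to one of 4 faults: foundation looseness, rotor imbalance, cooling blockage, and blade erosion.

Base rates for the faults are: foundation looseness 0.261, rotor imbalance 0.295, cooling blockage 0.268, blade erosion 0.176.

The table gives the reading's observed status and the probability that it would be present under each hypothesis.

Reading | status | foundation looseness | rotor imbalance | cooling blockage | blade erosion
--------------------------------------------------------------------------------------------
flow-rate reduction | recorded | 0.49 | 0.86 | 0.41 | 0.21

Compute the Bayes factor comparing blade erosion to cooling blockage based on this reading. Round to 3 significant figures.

0.512

Likelihood of this reading under each hypothesis:
  blade erosion: 0.21
  cooling blockage: 0.41
Bayes factor = 0.21 / 0.41 ≈ 0.512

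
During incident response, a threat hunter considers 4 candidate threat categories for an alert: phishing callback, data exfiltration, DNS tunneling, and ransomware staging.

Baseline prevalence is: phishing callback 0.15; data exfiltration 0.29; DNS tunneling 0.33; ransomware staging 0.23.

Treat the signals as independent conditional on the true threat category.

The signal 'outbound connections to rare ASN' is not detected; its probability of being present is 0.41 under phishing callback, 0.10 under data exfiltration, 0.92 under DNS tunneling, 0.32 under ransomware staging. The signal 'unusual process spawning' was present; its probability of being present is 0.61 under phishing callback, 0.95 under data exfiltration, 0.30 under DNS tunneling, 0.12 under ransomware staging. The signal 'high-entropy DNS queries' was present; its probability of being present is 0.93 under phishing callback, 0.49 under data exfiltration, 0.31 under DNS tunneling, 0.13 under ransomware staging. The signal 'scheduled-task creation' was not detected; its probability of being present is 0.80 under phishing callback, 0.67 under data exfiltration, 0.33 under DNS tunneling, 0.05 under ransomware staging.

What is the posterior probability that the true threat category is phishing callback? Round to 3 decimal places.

0.186

By Bayes' rule with conditional independence, the unnormalized weight for each hypothesis is prior × ∏ likelihoods (using 1 − P(present | H) for each absent signal):
  phishing callback: 0.15 × (1 − 0.41) × 0.61 × 0.93 × (1 − 0.80) = 0.010041
  data exfiltration: 0.29 × (1 − 0.10) × 0.95 × 0.49 × (1 − 0.67) = 0.040094
  DNS tunneling: 0.33 × (1 − 0.92) × 0.30 × 0.31 × (1 − 0.33) = 0.001645
  ransomware staging: 0.23 × (1 − 0.32) × 0.12 × 0.13 × (1 − 0.05) = 0.0023178
The unnormalized weights sum to 0.054098.
P(phishing callback | evidence) = 0.010041 / 0.054098 ≈ 0.186.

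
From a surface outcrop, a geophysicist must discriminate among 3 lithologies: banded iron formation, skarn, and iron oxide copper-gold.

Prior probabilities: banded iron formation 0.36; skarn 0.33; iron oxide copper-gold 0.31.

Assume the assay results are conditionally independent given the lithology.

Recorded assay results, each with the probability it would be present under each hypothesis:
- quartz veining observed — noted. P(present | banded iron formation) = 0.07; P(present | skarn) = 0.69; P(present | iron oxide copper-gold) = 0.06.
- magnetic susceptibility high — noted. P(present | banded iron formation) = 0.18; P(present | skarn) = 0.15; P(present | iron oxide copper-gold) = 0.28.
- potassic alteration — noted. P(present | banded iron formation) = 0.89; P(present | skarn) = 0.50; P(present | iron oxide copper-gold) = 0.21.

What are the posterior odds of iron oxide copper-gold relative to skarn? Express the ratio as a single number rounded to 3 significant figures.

0.0640

Unnormalized posterior weight (prior times the assay result likelihoods) for each of the two hypotheses:
  iron oxide copper-gold: 0.31 × 0.06 × 0.28 × 0.21 = 0.0010937
  skarn: 0.33 × 0.69 × 0.15 × 0.50 = 0.017077
Odds(iron oxide copper-gold : skarn) = 0.0010937 / 0.017077 ≈ 0.0640.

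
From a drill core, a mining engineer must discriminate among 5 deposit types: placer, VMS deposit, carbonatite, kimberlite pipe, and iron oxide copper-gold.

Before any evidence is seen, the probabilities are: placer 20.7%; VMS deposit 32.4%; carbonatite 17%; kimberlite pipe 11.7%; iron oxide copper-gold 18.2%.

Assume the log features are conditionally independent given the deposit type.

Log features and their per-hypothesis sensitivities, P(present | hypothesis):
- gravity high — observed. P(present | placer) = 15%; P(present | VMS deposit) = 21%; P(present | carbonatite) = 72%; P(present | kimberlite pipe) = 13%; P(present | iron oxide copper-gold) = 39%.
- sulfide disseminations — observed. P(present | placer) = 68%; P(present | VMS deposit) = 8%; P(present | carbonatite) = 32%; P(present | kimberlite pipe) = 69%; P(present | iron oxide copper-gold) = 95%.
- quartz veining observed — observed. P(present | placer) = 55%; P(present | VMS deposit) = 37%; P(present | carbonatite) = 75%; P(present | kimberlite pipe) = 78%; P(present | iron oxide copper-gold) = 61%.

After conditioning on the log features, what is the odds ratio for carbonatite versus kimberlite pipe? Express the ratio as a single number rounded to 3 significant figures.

The normalizing constant cancels in an odds ratio, so compute prior × likelihood for the two hypotheses only:
  carbonatite: 0.170 × 0.72 × 0.32 × 0.75 = 0.029376
  kimberlite pipe: 0.117 × 0.13 × 0.69 × 0.78 = 0.008186
Odds(carbonatite : kimberlite pipe) = 0.029376 / 0.008186 ≈ 3.59.

3.59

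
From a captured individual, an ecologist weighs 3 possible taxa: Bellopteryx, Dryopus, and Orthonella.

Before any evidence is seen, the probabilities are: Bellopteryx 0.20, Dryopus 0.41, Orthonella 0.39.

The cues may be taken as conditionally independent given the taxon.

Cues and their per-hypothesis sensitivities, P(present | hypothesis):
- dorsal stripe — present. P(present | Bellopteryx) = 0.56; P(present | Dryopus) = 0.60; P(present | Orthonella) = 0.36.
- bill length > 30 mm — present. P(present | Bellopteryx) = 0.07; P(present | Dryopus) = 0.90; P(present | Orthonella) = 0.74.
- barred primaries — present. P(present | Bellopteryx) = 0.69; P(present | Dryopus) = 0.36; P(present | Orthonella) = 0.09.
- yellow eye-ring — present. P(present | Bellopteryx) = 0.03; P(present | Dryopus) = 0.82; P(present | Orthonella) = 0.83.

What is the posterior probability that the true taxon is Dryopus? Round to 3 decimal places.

0.892

For each hypothesis, the unnormalized posterior weight is prior × product of the cue likelihoods:
  Bellopteryx: 0.20 × 0.56 × 0.07 × 0.69 × 0.03 = 0.00016229
  Dryopus: 0.41 × 0.60 × 0.90 × 0.36 × 0.82 = 0.065357
  Orthonella: 0.39 × 0.36 × 0.74 × 0.09 × 0.83 = 0.007761
The unnormalized weights sum to 0.073281.
P(Dryopus | evidence) = 0.065357 / 0.073281 ≈ 0.892.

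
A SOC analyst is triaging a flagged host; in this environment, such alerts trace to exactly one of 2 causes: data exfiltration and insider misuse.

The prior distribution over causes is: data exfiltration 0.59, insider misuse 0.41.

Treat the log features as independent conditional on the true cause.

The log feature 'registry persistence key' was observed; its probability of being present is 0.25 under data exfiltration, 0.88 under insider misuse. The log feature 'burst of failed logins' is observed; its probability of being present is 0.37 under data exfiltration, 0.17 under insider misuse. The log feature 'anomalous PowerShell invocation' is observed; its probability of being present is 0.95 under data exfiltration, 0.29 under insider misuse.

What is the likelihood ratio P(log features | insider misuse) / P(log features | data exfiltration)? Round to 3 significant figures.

0.494

Joint likelihood of the log feature pattern under each hypothesis:
  insider misuse: 0.88 × 0.17 × 0.29 = 0.043384
  data exfiltration: 0.25 × 0.37 × 0.95 = 0.087875
Bayes factor = 0.043384 / 0.087875 ≈ 0.494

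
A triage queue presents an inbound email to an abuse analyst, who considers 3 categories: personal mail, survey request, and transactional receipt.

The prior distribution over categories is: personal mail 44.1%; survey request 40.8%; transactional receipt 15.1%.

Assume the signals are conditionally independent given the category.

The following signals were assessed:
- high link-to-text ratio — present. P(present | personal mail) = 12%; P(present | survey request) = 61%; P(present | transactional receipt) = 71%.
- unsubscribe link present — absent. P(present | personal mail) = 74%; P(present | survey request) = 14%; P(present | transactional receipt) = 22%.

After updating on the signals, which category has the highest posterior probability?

survey request

Multiply each prior by the joint likelihood of the signal pattern (using 1 − P(present | H) for each absent signal):
  personal mail: 0.441 × 0.12 × (1 − 0.74) = 0.013759
  survey request: 0.408 × 0.61 × (1 − 0.14) = 0.21404
  transactional receipt: 0.151 × 0.71 × (1 − 0.22) = 0.083624
The unnormalized weights sum to 0.31142.
P(personal mail | evidence) ≈ 0.013759 / 0.31142 ≈ 0.044
P(survey request | evidence) ≈ 0.21404 / 0.31142 ≈ 0.687
P(transactional receipt | evidence) ≈ 0.083624 / 0.31142 ≈ 0.269
The largest is 0.687, so survey request is most probable.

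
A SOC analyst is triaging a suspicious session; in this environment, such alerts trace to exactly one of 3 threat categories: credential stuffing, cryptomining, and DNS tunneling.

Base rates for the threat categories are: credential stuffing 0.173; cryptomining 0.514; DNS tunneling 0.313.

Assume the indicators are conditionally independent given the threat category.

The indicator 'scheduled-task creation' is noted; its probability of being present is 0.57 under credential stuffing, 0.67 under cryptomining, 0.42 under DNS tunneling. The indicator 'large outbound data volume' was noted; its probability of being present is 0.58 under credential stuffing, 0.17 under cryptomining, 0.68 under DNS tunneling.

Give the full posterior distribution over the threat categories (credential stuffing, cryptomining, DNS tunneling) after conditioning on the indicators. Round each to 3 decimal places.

For each hypothesis, the unnormalized posterior weight is prior × product of the indicator likelihoods:
  credential stuffing: 0.173 × 0.57 × 0.58 = 0.057194
  cryptomining: 0.514 × 0.67 × 0.17 = 0.058545
  DNS tunneling: 0.313 × 0.42 × 0.68 = 0.089393
Marginal likelihood of the evidence = 0.20513.
P(credential stuffing | evidence) = 0.057194 / 0.20513 ≈ 0.279
P(cryptomining | evidence) = 0.058545 / 0.20513 ≈ 0.285
P(DNS tunneling | evidence) = 0.089393 / 0.20513 ≈ 0.436

0.279, 0.285, 0.436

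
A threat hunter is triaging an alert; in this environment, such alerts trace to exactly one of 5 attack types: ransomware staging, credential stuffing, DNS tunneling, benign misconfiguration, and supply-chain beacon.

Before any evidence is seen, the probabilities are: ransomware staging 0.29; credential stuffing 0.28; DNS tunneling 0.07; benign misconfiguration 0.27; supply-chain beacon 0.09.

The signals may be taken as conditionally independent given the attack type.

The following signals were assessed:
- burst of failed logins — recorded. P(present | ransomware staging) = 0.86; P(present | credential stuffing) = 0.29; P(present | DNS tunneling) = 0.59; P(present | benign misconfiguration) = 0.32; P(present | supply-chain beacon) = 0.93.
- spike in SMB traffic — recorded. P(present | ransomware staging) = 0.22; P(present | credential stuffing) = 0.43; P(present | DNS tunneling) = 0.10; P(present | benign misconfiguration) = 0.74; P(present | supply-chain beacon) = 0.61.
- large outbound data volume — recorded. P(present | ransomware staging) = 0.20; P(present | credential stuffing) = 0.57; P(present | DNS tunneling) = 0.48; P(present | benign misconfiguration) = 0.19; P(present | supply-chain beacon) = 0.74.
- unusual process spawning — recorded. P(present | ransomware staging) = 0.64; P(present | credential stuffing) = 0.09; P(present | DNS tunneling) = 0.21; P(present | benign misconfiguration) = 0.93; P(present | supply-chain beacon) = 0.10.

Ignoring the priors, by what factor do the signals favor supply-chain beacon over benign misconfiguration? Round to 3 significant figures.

Joint likelihood of the signal pattern under each hypothesis:
  supply-chain beacon: 0.93 × 0.61 × 0.74 × 0.10 = 0.04198
  benign misconfiguration: 0.32 × 0.74 × 0.19 × 0.93 = 0.041843
Bayes factor = 0.04198 / 0.041843 ≈ 1.00

1.00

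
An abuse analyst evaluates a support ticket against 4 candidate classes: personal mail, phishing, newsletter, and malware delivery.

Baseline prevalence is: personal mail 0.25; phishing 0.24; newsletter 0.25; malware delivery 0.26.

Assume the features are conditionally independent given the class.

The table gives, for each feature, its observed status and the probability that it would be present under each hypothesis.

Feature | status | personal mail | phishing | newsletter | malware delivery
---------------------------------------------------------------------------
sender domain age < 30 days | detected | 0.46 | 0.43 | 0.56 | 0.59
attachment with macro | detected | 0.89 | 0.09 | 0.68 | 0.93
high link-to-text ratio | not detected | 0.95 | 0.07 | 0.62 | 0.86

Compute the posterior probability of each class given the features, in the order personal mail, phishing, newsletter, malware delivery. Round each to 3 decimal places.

By Bayes' rule with conditional independence, the unnormalized weight for each hypothesis is prior × ∏ likelihoods (using 1 − P(present | H) for each absent feature):
  personal mail: 0.25 × 0.46 × 0.89 × (1 − 0.95) = 0.0051175
  phishing: 0.24 × 0.43 × 0.09 × (1 − 0.07) = 0.0086378
  newsletter: 0.25 × 0.56 × 0.68 × (1 − 0.62) = 0.036176
  malware delivery: 0.26 × 0.59 × 0.93 × (1 − 0.86) = 0.019973
Marginal likelihood of the evidence = 0.069904.
P(personal mail | evidence) = 0.0051175 / 0.069904 ≈ 0.073
P(phishing | evidence) = 0.0086378 / 0.069904 ≈ 0.124
P(newsletter | evidence) = 0.036176 / 0.069904 ≈ 0.518
P(malware delivery | evidence) = 0.019973 / 0.069904 ≈ 0.286

0.073, 0.124, 0.518, 0.286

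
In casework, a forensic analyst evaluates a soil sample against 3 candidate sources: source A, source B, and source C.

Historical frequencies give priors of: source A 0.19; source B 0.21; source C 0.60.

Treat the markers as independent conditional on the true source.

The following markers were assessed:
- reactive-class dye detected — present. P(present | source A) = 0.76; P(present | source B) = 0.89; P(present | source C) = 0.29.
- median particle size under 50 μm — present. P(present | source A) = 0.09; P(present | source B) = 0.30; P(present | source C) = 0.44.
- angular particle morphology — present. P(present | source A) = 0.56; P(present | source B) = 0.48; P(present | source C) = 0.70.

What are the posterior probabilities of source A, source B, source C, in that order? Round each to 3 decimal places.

0.083, 0.307, 0.611

For each hypothesis, the unnormalized posterior weight is prior × product of the marker likelihoods:
  source A: 0.19 × 0.76 × 0.09 × 0.56 = 0.0072778
  source B: 0.21 × 0.89 × 0.30 × 0.48 = 0.026914
  source C: 0.60 × 0.29 × 0.44 × 0.70 = 0.053592
Normalizing constant Z = 0.0072778 + 0.026914 + 0.053592 = 0.087783.
P(source A | evidence) = 0.0072778 / 0.087783 ≈ 0.083
P(source B | evidence) = 0.026914 / 0.087783 ≈ 0.307
P(source C | evidence) = 0.053592 / 0.087783 ≈ 0.611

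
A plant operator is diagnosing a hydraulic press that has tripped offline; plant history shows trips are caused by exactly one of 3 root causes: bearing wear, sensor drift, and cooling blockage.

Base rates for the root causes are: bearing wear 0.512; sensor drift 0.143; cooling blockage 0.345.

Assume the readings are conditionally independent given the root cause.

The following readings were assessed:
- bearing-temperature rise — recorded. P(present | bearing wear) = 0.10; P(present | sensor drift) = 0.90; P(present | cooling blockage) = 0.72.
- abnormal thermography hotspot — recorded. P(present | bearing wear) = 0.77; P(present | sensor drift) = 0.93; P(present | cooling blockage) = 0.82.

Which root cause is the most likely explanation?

cooling blockage

Multiply each prior by the joint likelihood of the reading pattern:
  bearing wear: 0.512 × 0.10 × 0.77 = 0.039424
  sensor drift: 0.143 × 0.90 × 0.93 = 0.11969
  cooling blockage: 0.345 × 0.72 × 0.82 = 0.20369
Normalizing constant Z = 0.039424 + 0.11969 + 0.20369 = 0.3628.
P(bearing wear | evidence) ≈ 0.039424 / 0.3628 ≈ 0.109
P(sensor drift | evidence) ≈ 0.11969 / 0.3628 ≈ 0.330
P(cooling blockage | evidence) ≈ 0.20369 / 0.3628 ≈ 0.561
The largest is 0.561, so cooling blockage is most probable.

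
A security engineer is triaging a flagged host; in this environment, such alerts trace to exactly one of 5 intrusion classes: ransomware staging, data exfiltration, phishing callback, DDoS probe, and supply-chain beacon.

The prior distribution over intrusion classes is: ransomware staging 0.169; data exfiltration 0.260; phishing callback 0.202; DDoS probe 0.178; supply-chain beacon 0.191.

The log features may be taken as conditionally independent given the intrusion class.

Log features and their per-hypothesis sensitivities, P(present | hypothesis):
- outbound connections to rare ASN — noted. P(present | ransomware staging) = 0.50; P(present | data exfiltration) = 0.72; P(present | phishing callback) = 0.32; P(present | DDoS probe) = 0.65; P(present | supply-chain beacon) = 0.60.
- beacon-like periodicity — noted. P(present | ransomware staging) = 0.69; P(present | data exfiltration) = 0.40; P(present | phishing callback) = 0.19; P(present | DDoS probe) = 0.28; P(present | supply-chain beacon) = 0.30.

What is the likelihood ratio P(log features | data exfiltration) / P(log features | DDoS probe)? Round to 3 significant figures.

Joint likelihood of the log feature pattern under each hypothesis:
  data exfiltration: 0.72 × 0.40 = 0.288
  DDoS probe: 0.65 × 0.28 = 0.182
Bayes factor = 0.288 / 0.182 ≈ 1.58

1.58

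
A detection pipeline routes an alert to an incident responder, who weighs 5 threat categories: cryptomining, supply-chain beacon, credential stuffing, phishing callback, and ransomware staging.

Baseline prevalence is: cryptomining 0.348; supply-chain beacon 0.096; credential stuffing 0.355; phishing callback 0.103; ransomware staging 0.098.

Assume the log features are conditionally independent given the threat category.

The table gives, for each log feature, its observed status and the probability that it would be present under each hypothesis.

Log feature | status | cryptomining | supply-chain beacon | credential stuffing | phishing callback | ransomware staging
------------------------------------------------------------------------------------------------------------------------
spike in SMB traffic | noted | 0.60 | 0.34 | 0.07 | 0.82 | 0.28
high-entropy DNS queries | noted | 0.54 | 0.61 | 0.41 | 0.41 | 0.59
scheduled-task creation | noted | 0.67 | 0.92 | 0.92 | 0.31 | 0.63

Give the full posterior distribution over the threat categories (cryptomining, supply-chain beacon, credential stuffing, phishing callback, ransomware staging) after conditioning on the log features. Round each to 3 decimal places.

0.608, 0.148, 0.075, 0.086, 0.082

Multiply each prior by the joint likelihood of the log feature pattern:
  cryptomining: 0.348 × 0.60 × 0.54 × 0.67 = 0.075544
  supply-chain beacon: 0.096 × 0.34 × 0.61 × 0.92 = 0.018318
  credential stuffing: 0.355 × 0.07 × 0.41 × 0.92 = 0.0093734
  phishing callback: 0.103 × 0.82 × 0.41 × 0.31 = 0.010735
  ransomware staging: 0.098 × 0.28 × 0.59 × 0.63 = 0.010199
Normalizing constant Z = 0.075544 + 0.018318 + 0.0093734 + 0.010735 + 0.010199 = 0.12417.
P(cryptomining | evidence) = 0.075544 / 0.12417 ≈ 0.608
P(supply-chain beacon | evidence) = 0.018318 / 0.12417 ≈ 0.148
P(credential stuffing | evidence) = 0.0093734 / 0.12417 ≈ 0.075
P(phishing callback | evidence) = 0.010735 / 0.12417 ≈ 0.086
P(ransomware staging | evidence) = 0.010199 / 0.12417 ≈ 0.082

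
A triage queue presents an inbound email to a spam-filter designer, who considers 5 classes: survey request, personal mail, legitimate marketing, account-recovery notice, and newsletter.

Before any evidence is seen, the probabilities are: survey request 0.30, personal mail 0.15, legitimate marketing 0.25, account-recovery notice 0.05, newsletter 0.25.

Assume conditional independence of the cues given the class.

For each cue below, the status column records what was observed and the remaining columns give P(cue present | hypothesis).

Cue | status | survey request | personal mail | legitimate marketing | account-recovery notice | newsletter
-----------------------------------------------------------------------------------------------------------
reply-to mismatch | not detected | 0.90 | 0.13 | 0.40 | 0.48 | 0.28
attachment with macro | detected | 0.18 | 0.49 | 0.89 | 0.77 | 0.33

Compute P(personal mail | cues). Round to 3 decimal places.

By Bayes' rule with conditional independence, the unnormalized weight for each hypothesis is prior × ∏ likelihoods (using 1 − P(present | H) for each absent cue):
  survey request: 0.30 × (1 − 0.90) × 0.18 = 0.0054
  personal mail: 0.15 × (1 − 0.13) × 0.49 = 0.063945
  legitimate marketing: 0.25 × (1 − 0.40) × 0.89 = 0.1335
  account-recovery notice: 0.05 × (1 − 0.48) × 0.77 = 0.02002
  newsletter: 0.25 × (1 − 0.28) × 0.33 = 0.0594
Marginal likelihood of the evidence = 0.28226.
P(personal mail | evidence) = 0.063945 / 0.28226 ≈ 0.227.

0.227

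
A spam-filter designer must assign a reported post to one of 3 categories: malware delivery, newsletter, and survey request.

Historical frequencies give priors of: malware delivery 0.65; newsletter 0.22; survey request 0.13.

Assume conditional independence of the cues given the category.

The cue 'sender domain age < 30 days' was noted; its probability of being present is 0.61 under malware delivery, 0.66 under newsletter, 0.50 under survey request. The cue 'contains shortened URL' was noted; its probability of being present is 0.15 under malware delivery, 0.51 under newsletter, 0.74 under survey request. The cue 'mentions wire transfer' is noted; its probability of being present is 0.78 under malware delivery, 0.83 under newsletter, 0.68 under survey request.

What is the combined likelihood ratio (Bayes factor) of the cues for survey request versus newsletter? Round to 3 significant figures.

0.901

The Bayes factor is the ratio of the joint likelihoods of the cue pattern under the two hypotheses.
  survey request: 0.50 × 0.74 × 0.68 = 0.2516
  newsletter: 0.66 × 0.51 × 0.83 = 0.27938
Bayes factor = 0.2516 / 0.27938 ≈ 0.901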